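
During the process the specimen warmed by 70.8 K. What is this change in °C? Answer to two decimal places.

Kelvin and Celsius degrees are the same size, so the interval is unchanged: 70.80.

70.80°C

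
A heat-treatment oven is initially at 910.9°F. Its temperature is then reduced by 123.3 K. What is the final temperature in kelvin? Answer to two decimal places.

638.13 K

Initial temperature in Celsius: (910.9 - 32) × 5/9 = 488.2778°C.
The 123.3 K change is an interval; Kelvin and Celsius degrees are the same size, so ΔC = -123.3°C.
Final Celsius temperature: 488.2778 - 123.3000 = 364.9778°C.
In kelvin: 364.9778 + 273.15 = 638.13 K.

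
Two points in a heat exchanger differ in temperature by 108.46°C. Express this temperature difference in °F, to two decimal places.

195.23°F

An interval of 1°C corresponds to 1.8°F.
108.46 × 1.8 = 195.23.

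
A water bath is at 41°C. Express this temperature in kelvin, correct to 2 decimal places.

In kelvin: 41.0000 + 273.15 = 314.15 K.

314.15 K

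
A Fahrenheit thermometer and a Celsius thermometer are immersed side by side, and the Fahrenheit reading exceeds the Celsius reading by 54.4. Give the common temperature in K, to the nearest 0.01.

301.15 K

Let x be the Fahrenheit reading; then the Celsius reading is 5/9·x - 17.7778.
(5/9·x - 17.7778) - x = -54.4  ⇒  (-4/9)·x = -36.6222  ⇒  x = 82.4000°F.
In Celsius: (82.4 - 32) × 5/9 = 28.0000°C.
In kelvin: 28.0000 + 273.15 = 301.15 K.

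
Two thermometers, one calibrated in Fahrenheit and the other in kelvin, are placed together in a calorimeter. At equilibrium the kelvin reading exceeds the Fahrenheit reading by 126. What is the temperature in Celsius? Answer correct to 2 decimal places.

Let x be the Fahrenheit reading; then the kelvin reading is 5/9·x + 255.372.
(5/9·x + 255.372) - x = 126  ⇒  (-4/9)·x = -129.372  ⇒  x = 291.0875°F.
In Celsius: (291.0875 - 32) × 5/9 = 143.94°C.

143.94°C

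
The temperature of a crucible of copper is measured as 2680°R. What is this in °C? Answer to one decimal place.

1215.7°C

In Celsius: (2680 - 491.67) × 5/9 = 1215.7389°C.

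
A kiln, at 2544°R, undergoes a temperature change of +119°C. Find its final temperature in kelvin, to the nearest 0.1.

1532.3 K

Initial temperature in Celsius: (2544 - 491.67) × 5/9 = 1140.1833°C.
Final Celsius temperature: 1140.1833 + 119.0000 = 1259.1833°C.
In kelvin: 1259.1833 + 273.15 = 1532.3 K.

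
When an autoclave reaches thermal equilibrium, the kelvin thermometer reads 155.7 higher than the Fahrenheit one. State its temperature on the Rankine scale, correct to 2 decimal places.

683.93°R

Let x be the Fahrenheit reading; then the kelvin reading is 5/9·x + 255.372.
(5/9·x + 255.372) - x = 155.7  ⇒  (-4/9)·x = -99.6722  ⇒  x = 224.2625°F.
In Celsius: (224.2625 - 32) × 5/9 = 106.8125°C.
In Rankine: 106.8125 × 1.8 + 491.67 = 683.93°R.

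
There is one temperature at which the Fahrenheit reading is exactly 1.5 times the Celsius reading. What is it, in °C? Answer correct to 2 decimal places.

-106.67°C

Let C be the Celsius reading. The Fahrenheit reading is F = 1.8·C + 32.
Require F = 1.5·C: 1.8·C + 32 = 1.5·C.
(0.3)·C = -32  ⇒  C = -106.67.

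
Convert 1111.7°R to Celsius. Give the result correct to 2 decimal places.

In Celsius: (1111.7 - 491.67) × 5/9 = 344.4611°C.

344.46°C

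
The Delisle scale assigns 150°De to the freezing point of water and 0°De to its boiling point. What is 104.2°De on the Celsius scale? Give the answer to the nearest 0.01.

30.53°C

Linear interpolation between the fixed points: C = (104.2 - 150) × 100 / (0 - 150) = 30.5333°C.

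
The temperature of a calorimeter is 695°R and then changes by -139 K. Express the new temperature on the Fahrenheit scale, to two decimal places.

-14.87°F

Initial temperature in Celsius: (695 - 491.67) × 5/9 = 112.9611°C.
The 139 K change is an interval; Kelvin and Celsius degrees are the same size, so ΔC = -139°C.
Final Celsius temperature: 112.9611 - 139.0000 = -26.0389°C.
In Fahrenheit: -26.0389 × 1.8 + 32 = -14.87°F.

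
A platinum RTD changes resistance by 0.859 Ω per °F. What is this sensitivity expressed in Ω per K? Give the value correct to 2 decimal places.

1.55 Ω per K

The quantity depends on a temperature interval, so only the ratio of degree sizes applies; the offset between the scales is irrelevant.
A change of 1 K is a change of 1.8°F, so per K the value is 0.859 × 1.8 = 1.55.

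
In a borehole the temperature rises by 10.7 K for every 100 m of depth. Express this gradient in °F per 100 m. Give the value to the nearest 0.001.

Since only a temperature interval is involved, the additive offset between the scales drops out.
A change of 1 K is a change of 1.8°F, so 10.7 × 1.8 = 19.260.

19.260 °F/100 m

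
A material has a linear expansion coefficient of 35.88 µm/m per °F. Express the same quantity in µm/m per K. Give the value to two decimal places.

64.58 µm/m per K

Since only a temperature interval is involved, the additive offset between the scales drops out.
A change of 1 K is a change of 1.8°F, so per K the value is 35.88 × 1.8 = 64.58.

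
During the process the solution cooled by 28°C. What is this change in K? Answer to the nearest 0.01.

Celsius and kelvin degrees are the same size, so the interval is unchanged: 28.00.

28.00 K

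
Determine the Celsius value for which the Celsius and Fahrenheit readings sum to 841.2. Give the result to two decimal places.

289.00°C

Let C be the Celsius reading. The Fahrenheit reading is F = 1.8·C + 32.
Require C + F = 841.2: (2.8)·C + 32 = 841.2.
C = (841.2 - 32) / (2.8) = 289.00.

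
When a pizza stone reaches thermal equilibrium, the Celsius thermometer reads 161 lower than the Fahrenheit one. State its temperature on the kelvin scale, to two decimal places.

434.40 K

Let x be the Fahrenheit reading; then the Celsius reading is 5/9·x - 17.7778.
(5/9·x - 17.7778) - x = -161  ⇒  (-4/9)·x = -143.222  ⇒  x = 322.2500°F.
In Celsius: (322.25 - 32) × 5/9 = 161.2500°C.
In kelvin: 161.2500 + 273.15 = 434.40 K.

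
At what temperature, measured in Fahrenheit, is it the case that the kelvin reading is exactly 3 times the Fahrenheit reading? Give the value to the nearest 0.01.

Let F be the Fahrenheit reading. The kelvin reading is K = 5/9·F + 255.372.
Require K = 3·F: 5/9·F + 255.372 = 3·F.
(-22/9)·F = -255.372  ⇒  F = 104.47.

104.47°F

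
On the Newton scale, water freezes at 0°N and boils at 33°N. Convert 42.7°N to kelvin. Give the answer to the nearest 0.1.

Linear interpolation between the fixed points: C = (42.7 - 0) × 100 / (33 - 0) = 129.3939°C.
Then 129.3939 + 273.15 = 402.5 K.

402.5 K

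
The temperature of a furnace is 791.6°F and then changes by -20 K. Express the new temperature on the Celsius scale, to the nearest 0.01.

Initial temperature in Celsius: (791.6 - 32) × 5/9 = 422.0000°C.
The 20 K change is an interval; Kelvin and Celsius degrees are the same size, so ΔC = -20°C.
Final Celsius temperature: 422.0000 - 20.0000 = 402.0000°C.

402.00°C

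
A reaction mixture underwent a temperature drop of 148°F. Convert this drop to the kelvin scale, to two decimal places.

82.22 K

An interval of 1°F corresponds to 5/9 K.
148 × 5/9 = 82.22.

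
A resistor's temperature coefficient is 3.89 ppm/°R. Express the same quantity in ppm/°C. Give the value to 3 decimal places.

The quantity depends on a temperature interval, so only the ratio of degree sizes applies; the offset between the scales is irrelevant.
A change of 1°C is a change of 1.8°R, so per °C the value is 3.89 × 1.8 = 7.002.

7.002 ppm/°C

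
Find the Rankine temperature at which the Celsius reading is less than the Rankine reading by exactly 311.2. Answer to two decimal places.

Let R be the Rankine reading. The Celsius reading is C = 5/9·R - 273.15.
Require C - R = -311.2: (-4/9)·R - 273.15 = -311.2.
R = (-311.2 + 273.15) / (-4/9) = 85.61.

85.61°R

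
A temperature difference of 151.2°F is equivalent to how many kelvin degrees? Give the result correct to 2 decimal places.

84.00 K

An interval of 1°F corresponds to 5/9 K.
151.2 × 5/9 = 84.00.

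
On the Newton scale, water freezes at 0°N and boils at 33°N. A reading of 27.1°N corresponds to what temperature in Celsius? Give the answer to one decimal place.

Linear interpolation between the fixed points: C = (27.1 - 0) × 100 / (33 - 0) = 82.1212°C.

82.1°C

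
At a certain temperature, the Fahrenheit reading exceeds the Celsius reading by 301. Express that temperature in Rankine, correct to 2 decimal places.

1096.92°R

Let x be the Celsius reading; then the Fahrenheit reading is 1.8·x + 32.
(1.8·x + 32) - x = 301  ⇒  (0.8)·x = 269  ⇒  x = 336.2500°C.
In Rankine: 336.2500 × 1.8 + 491.67 = 1096.92°R.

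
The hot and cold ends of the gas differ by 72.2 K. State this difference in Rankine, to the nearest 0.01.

129.96°R

For a temperature interval the offset drops out; only the factor 1.8 applies.
72.2 × 1.8 = 129.96.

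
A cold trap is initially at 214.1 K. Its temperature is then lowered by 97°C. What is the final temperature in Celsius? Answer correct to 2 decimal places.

-156.05°C

Initial temperature in Celsius: 214.1 - 273.15 = -59.0500°C.
Final Celsius temperature: -59.0500 - 97.0000 = -156.0500°C.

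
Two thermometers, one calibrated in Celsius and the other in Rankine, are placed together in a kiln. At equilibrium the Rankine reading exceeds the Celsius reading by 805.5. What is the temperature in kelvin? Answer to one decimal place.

665.4 K

Let x be the Celsius reading; then the Rankine reading is 1.8·x + 491.67.
(1.8·x + 491.67) - x = 805.5  ⇒  (0.8)·x = 313.83  ⇒  x = 392.2875°C.
In kelvin: 392.2875 + 273.15 = 665.4 K.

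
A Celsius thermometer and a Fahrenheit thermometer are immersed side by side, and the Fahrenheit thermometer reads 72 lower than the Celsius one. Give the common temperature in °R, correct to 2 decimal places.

257.67°R

Let x be the Celsius reading; then the Fahrenheit reading is 1.8·x + 32.
(1.8·x + 32) - x = -72  ⇒  (0.8)·x = -104  ⇒  x = -130.0000°C.
In Rankine: -130.0000 × 1.8 + 491.67 = 257.67°R.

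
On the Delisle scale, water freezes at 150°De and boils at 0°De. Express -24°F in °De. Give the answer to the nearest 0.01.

First in Celsius: (-24 - 32) × 5/9 = -31.1111°C.
Linearly onto the Delisle scale: 150 + (-31.1111 / 100) × (0 - 150) = 196.67°De.

196.67°De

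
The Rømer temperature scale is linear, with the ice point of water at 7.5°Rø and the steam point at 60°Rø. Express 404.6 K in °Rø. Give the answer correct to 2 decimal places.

First in Celsius: 404.6 - 273.15 = 131.4500°C.
Linearly onto the Rømer scale: 7.5 + (131.4500 / 100) × (60 - 7.5) = 76.51°Rø.

76.51°Rø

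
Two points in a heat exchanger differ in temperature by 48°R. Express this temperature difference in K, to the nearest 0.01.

For a temperature interval the offset drops out; only the factor 5/9 applies.
48 × 5/9 = 26.67.

26.67 K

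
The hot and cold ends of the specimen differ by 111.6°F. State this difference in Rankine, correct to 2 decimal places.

Fahrenheit and Rankine degrees are the same size, so the interval is unchanged: 111.60.

111.60°R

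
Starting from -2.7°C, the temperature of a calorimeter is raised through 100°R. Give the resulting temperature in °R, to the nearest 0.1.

The 100°R change is an interval, so only the factor 5/9 applies: +100 × 5/9 = +55.5556°C.
Final Celsius temperature: -2.7000 + 55.5556 = 52.8556°C.
In Rankine: 52.8556 × 1.8 + 491.67 = 586.8°R.

586.8°R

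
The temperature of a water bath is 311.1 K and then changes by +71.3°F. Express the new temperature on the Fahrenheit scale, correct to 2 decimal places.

171.61°F

Initial temperature in Celsius: 311.1 - 273.15 = 37.9500°C.
The 71.3°F change is an interval, so only the factor 5/9 applies: +71.3 × 5/9 = +39.6111°C.
Final Celsius temperature: 37.9500 + 39.6111 = 77.5611°C.
In Fahrenheit: 77.5611 × 1.8 + 32 = 171.61°F.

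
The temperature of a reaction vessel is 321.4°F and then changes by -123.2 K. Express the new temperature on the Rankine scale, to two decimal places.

Initial temperature in Celsius: (321.4 - 32) × 5/9 = 160.7778°C.
The 123.2 K change is an interval; Kelvin and Celsius degrees are the same size, so ΔC = -123.2°C.
Final Celsius temperature: 160.7778 - 123.2000 = 37.5778°C.
In Rankine: 37.5778 × 1.8 + 491.67 = 559.31°R.

559.31°R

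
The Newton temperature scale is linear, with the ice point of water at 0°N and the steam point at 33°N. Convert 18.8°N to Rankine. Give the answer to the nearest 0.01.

Linear interpolation between the fixed points: C = (18.8 - 0) × 100 / (33 - 0) = 56.9697°C.
Then 56.9697 × 1.8 + 491.67 = 594.22°R.

594.22°R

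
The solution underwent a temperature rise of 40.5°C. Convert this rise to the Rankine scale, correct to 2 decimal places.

An interval of 1°C corresponds to 1.8°R.
40.5 × 1.8 = 72.90.

72.90°R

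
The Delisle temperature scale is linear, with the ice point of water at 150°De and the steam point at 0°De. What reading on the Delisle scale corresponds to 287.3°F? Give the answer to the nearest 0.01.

First in Celsius: (287.3 - 32) × 5/9 = 141.8333°C.
Linearly onto the Delisle scale: 150 + (141.8333 / 100) × (0 - 150) = -62.75°De.

-62.75°De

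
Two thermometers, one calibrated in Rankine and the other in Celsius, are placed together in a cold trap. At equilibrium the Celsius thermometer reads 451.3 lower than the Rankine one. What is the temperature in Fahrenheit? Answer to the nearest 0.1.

Let x be the Rankine reading; then the Celsius reading is 5/9·x - 273.15.
(5/9·x - 273.15) - x = -451.3  ⇒  (-4/9)·x = -178.15  ⇒  x = 400.8375°R.
In Celsius: (400.8375 - 491.67) × 5/9 = -50.4625°C.
In Fahrenheit: -50.4625 × 1.8 + 32 = -58.8°F.

-58.8°F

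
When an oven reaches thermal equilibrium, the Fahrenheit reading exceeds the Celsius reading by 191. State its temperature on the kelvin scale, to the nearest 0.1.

Let x be the Fahrenheit reading; then the Celsius reading is 5/9·x - 17.7778.
(5/9·x - 17.7778) - x = -191  ⇒  (-4/9)·x = -173.222  ⇒  x = 389.7500°F.
In Celsius: (389.75 - 32) × 5/9 = 198.7500°C.
In kelvin: 198.7500 + 273.15 = 471.9 K.

471.9 K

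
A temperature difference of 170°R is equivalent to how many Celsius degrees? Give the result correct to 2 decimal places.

Only the scale ratio 5/9 matters for a change in temperature.
170 × 5/9 = 94.44.

94.44°C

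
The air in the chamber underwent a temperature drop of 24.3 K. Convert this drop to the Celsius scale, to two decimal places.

24.30°C

Kelvin and Celsius degrees are the same size, so the interval is unchanged: 24.30.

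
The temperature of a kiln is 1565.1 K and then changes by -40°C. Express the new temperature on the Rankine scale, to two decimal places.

Initial temperature in Celsius: 1565.1 - 273.15 = 1291.9500°C.
Final Celsius temperature: 1291.9500 - 40.0000 = 1251.9500°C.
In Rankine: 1251.9500 × 1.8 + 491.67 = 2745.18°R.

2745.18°R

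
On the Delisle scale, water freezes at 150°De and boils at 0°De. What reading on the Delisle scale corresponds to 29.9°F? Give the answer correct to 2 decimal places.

First in Celsius: (29.9 - 32) × 5/9 = -1.1667°C.
Linearly onto the Delisle scale: 150 + (-1.1667 / 100) × (0 - 150) = 151.75°De.

151.75°De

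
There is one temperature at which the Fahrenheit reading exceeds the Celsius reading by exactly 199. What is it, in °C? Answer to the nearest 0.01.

208.75°C

Let C be the Celsius reading. The Fahrenheit reading is F = 1.8·C + 32.
Require F - C = 199: (0.8)·C + 32 = 199.
C = (199 - 32) / (0.8) = 208.75.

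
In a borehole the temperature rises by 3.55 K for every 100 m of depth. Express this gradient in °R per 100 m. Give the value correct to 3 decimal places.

Since only a temperature interval is involved, the additive offset between the scales drops out.
A change of 1 K is a change of 1.8°R, so 3.55 × 1.8 = 6.390.

6.390 °R/100 m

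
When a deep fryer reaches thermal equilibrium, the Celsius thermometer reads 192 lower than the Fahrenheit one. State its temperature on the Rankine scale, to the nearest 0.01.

Let x be the Fahrenheit reading; then the Celsius reading is 5/9·x - 17.7778.
(5/9·x - 17.7778) - x = -192  ⇒  (-4/9)·x = -174.222  ⇒  x = 392.0000°F.
In Celsius: (392 - 32) × 5/9 = 200.0000°C.
In Rankine: 200.0000 × 1.8 + 491.67 = 851.67°R.

851.67°R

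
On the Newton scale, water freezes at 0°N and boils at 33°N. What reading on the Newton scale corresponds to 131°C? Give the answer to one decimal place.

43.2°N

Linearly onto the Newton scale: 0 + (131.0000 / 100) × (33 - 0) = 43.2°N.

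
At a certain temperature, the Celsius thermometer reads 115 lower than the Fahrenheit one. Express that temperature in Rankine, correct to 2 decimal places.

Let x be the Fahrenheit reading; then the Celsius reading is 5/9·x - 17.7778.
(5/9·x - 17.7778) - x = -115  ⇒  (-4/9)·x = -97.2222  ⇒  x = 218.7500°F.
In Celsius: (218.75 - 32) × 5/9 = 103.7500°C.
In Rankine: 103.7500 × 1.8 + 491.67 = 678.42°R.

678.42°R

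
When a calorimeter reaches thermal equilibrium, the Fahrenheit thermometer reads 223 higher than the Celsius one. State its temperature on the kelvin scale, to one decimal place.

Let x be the Celsius reading; then the Fahrenheit reading is 1.8·x + 32.
(1.8·x + 32) - x = 223  ⇒  (0.8)·x = 191  ⇒  x = 238.7500°C.
In kelvin: 238.7500 + 273.15 = 511.9 K.

511.9 K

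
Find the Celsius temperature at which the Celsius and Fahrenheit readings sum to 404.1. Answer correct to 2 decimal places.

Let C be the Celsius reading. The Fahrenheit reading is F = 1.8·C + 32.
Require C + F = 404.1: (2.8)·C + 32 = 404.1.
C = (404.1 - 32) / (2.8) = 132.89.

132.89°C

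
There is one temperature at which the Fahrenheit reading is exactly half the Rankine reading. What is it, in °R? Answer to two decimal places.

919.34°R

Let R be the Rankine reading. The Fahrenheit reading is F = 1·R - 459.67.
Require F = 0.5·R: 1·R - 459.67 = 0.5·R.
(0.5)·R = 459.67  ⇒  R = 919.34.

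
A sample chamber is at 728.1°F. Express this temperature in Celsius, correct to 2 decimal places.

In Celsius: (728.1 - 32) × 5/9 = 386.7222°C.

386.72°C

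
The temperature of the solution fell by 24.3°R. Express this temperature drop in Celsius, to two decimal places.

An interval of 1°R corresponds to 5/9°C.
24.3 × 5/9 = 13.50.

13.50°C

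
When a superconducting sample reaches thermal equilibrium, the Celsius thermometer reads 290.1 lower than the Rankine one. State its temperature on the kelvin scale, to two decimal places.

Let x be the Rankine reading; then the Celsius reading is 5/9·x - 273.15.
(5/9·x - 273.15) - x = -290.1  ⇒  (-4/9)·x = -16.95  ⇒  x = 38.1375°R.
In Celsius: (38.1375 - 491.67) × 5/9 = -251.9625°C.
In kelvin: -251.9625 + 273.15 = 21.19 K.

21.19 K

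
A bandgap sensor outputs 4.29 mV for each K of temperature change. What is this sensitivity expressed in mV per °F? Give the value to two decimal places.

Since only a temperature interval is involved, the additive offset between the scales drops out.
A change of 1°F is a change of 5/9 K, so per °F the value is 4.29 × 5/9 = 2.38.

2.38 mV per °F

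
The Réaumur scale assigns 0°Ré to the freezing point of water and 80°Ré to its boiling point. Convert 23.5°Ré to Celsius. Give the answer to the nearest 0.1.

29.4°C

Linear interpolation between the fixed points: C = (23.5 - 0) × 100 / (80 - 0) = 29.3750°C.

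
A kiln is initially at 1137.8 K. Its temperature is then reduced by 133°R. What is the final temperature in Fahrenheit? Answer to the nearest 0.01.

1455.37°F

Initial temperature in Celsius: 1137.8 - 273.15 = 864.6500°C.
The 133°R change is an interval, so only the factor 5/9 applies: -133 × 5/9 = -73.8889°C.
Final Celsius temperature: 864.6500 - 73.8889 = 790.7611°C.
In Fahrenheit: 790.7611 × 1.8 + 32 = 1455.37°F.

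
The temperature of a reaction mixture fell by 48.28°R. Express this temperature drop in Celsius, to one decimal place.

26.8°C

An interval of 1°R corresponds to 5/9°C.
48.28 × 5/9 = 26.8.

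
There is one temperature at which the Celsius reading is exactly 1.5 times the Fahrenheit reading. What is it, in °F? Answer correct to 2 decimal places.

Let F be the Fahrenheit reading. The Celsius reading is C = 5/9·F - 17.7778.
Require C = 1.5·F: 5/9·F - 17.7778 = 1.5·F.
(-17/18)·F = 17.7778  ⇒  F = -18.82.

-18.82°F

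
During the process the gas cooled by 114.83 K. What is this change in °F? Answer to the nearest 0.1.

206.7°F

An interval of 1 K corresponds to 1.8°F.
114.83 × 1.8 = 206.7.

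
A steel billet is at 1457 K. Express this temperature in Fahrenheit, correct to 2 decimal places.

In Celsius: 1457 - 273.15 = 1183.8500°C.
In Fahrenheit: 1183.8500 × 1.8 + 32 = 2162.93°F.

2162.93°F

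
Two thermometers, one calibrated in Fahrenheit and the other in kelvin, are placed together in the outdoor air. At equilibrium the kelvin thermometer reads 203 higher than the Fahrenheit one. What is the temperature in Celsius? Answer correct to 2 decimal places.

Let x be the Fahrenheit reading; then the kelvin reading is 5/9·x + 255.372.
(5/9·x + 255.372) - x = 203  ⇒  (-4/9)·x = -52.3722  ⇒  x = 117.8375°F.
In Celsius: (117.8375 - 32) × 5/9 = 47.69°C.

47.69°C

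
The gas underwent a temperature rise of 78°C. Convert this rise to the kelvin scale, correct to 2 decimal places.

78.00 K

Celsius and kelvin degrees are the same size, so the interval is unchanged: 78.00.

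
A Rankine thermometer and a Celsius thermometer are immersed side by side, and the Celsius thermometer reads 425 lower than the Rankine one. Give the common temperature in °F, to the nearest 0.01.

Let x be the Rankine reading; then the Celsius reading is 5/9·x - 273.15.
(5/9·x - 273.15) - x = -425  ⇒  (-4/9)·x = -151.85  ⇒  x = 341.6625°R.
In Celsius: (341.6625 - 491.67) × 5/9 = -83.3375°C.
In Fahrenheit: -83.3375 × 1.8 + 32 = -118.01°F.

-118.01°F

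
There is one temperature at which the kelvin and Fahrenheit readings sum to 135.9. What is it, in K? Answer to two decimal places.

212.70 K

Let K be the kelvin reading. The Fahrenheit reading is F = 1.8·K - 459.67.
Require K + F = 135.9: (2.8)·K - 459.67 = 135.9.
K = (135.9 + 459.67) / (2.8) = 212.70.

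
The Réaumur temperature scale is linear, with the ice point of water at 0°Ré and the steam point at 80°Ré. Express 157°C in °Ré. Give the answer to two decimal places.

Linearly onto the Réaumur scale: 0 + (157.0000 / 100) × (80 - 0) = 125.60°Ré.

125.60°Ré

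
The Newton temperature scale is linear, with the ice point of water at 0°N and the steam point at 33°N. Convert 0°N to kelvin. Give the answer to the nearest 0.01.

Linear interpolation between the fixed points: C = (0 - 0) × 100 / (33 - 0) = 0.0000°C.
Then 0.0000 + 273.15 = 273.15 K.

273.15 K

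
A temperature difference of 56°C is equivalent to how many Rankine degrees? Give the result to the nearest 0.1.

100.8°R

For a temperature interval the offset drops out; only the factor 1.8 applies.
56 × 1.8 = 100.8.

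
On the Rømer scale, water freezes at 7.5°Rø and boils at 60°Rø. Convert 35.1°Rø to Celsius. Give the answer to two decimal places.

52.57°C

Linear interpolation between the fixed points: C = (35.1 - 7.5) × 100 / (60 - 7.5) = 52.5714°C.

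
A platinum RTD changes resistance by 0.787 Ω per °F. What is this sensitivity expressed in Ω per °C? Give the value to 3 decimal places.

The quantity depends on a temperature interval, so only the ratio of degree sizes applies; the offset between the scales is irrelevant.
A change of 1°C is a change of 1.8°F, so per °C the value is 0.787 × 1.8 = 1.417.

1.417 Ω per °C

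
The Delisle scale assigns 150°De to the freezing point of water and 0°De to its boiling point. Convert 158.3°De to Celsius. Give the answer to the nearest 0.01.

-5.53°C

Linear interpolation between the fixed points: C = (158.3 - 150) × 100 / (0 - 150) = -5.5333°C.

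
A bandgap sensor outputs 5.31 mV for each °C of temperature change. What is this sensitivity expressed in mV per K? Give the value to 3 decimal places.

The quantity depends on a temperature interval, so only the ratio of degree sizes applies; the offset between the scales is irrelevant.
A change of 1 K is a change of 1°C, so per K the value is 5.31 × 1 = 5.310.

5.310 mV per K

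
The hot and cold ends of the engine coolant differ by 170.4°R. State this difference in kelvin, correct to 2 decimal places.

94.67 K

Only the scale ratio 5/9 matters for a change in temperature.
170.4 × 5/9 = 94.67.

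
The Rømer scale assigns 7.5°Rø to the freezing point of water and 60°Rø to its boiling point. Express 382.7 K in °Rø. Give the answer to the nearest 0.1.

65.0°Rø

First in Celsius: 382.7 - 273.15 = 109.5500°C.
Linearly onto the Rømer scale: 7.5 + (109.5500 / 100) × (60 - 7.5) = 65.0°Rø.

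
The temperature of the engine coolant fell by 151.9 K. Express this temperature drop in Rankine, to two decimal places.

Only the scale ratio 1.8 matters for a change in temperature.
151.9 × 1.8 = 273.42.

273.42°R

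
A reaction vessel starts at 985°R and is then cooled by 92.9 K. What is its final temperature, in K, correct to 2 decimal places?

Initial temperature in Celsius: (985 - 491.67) × 5/9 = 274.0722°C.
The 92.9 K change is an interval; Kelvin and Celsius degrees are the same size, so ΔC = -92.9°C.
Final Celsius temperature: 274.0722 - 92.9000 = 181.1722°C.
In kelvin: 181.1722 + 273.15 = 454.32 K.

454.32 K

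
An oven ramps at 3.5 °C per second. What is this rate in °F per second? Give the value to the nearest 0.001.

Since only a temperature interval is involved, the additive offset between the scales drops out.
A change of 1°C is a change of 1.8°F, so 3.5 × 1.8 = 6.300.

6.300 °F/second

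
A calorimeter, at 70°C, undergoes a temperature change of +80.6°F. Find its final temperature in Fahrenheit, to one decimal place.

238.6°F

The 80.6°F change is an interval, so only the factor 5/9 applies: +80.6 × 5/9 = +44.7778°C.
Final Celsius temperature: 70.0000 + 44.7778 = 114.7778°C.
In Fahrenheit: 114.7778 × 1.8 + 32 = 238.6°F.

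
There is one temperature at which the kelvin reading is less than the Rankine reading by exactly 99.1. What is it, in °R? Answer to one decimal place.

223.0°R

Let R be the Rankine reading. The kelvin reading is K = 5/9·R.
Require K - R = -99.1: (-4/9)·R = -99.1.
R = (-99.1) / (-4/9) = 223.0.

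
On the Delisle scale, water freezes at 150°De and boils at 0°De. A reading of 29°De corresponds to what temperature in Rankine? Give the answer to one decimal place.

Linear interpolation between the fixed points: C = (29 - 150) × 100 / (0 - 150) = 80.6667°C.
Then 80.6667 × 1.8 + 491.67 = 636.9°R.

636.9°R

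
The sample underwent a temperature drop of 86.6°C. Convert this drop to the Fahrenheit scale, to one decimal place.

For a temperature interval the offset drops out; only the factor 1.8 applies.
86.6 × 1.8 = 155.9.

155.9°F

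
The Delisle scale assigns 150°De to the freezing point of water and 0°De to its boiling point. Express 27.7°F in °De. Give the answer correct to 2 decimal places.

153.58°De

First in Celsius: (27.7 - 32) × 5/9 = -2.3889°C.
Linearly onto the Delisle scale: 150 + (-2.3889 / 100) × (0 - 150) = 153.58°De.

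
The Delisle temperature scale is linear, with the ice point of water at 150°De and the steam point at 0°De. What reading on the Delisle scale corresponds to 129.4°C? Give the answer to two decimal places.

Linearly onto the Delisle scale: 150 + (129.4000 / 100) × (0 - 150) = -44.10°De.

-44.10°De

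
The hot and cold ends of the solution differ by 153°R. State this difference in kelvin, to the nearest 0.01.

85.00 K

An interval of 1°R corresponds to 5/9 K.
153 × 5/9 = 85.00.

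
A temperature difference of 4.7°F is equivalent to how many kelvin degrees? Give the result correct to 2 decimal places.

Only the scale ratio 5/9 matters for a change in temperature.
4.7 × 5/9 = 2.61.

2.61 K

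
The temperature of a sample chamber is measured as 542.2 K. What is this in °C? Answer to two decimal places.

269.05°C

In Celsius: 542.2 - 273.15 = 269.0500°C.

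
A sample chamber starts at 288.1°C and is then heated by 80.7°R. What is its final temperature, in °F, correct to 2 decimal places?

The 80.7°R change is an interval, so only the factor 5/9 applies: +80.7 × 5/9 = +44.8333°C.
Final Celsius temperature: 288.1000 + 44.8333 = 332.9333°C.
In Fahrenheit: 332.9333 × 1.8 + 32 = 631.28°F.

631.28°F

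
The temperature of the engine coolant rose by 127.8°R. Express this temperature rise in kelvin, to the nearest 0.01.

Only the scale ratio 5/9 matters for a change in temperature.
127.8 × 5/9 = 71.00.

71.00 K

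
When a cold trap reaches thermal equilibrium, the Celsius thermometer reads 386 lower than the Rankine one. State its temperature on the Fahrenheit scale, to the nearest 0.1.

-205.8°F

Let x be the Rankine reading; then the Celsius reading is 5/9·x - 273.15.
(5/9·x - 273.15) - x = -386  ⇒  (-4/9)·x = -112.85  ⇒  x = 253.9125°R.
In Celsius: (253.9125 - 491.67) × 5/9 = -132.0875°C.
In Fahrenheit: -132.0875 × 1.8 + 32 = -205.8°F.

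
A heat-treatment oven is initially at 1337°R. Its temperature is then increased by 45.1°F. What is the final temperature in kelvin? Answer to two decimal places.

767.83 K

Initial temperature in Celsius: (1337 - 491.67) × 5/9 = 469.6278°C.
The 45.1°F change is an interval, so only the factor 5/9 applies: +45.1 × 5/9 = +25.0556°C.
Final Celsius temperature: 469.6278 + 25.0556 = 494.6833°C.
In kelvin: 494.6833 + 273.15 = 767.83 K.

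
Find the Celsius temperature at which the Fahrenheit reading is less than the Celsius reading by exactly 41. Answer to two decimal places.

-91.25°C

Let C be the Celsius reading. The Fahrenheit reading is F = 1.8·C + 32.
Require F - C = -41: (0.8)·C + 32 = -41.
C = (-41 - 32) / (0.8) = -91.25.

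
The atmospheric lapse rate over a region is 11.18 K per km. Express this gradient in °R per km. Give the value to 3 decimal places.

20.124 °R/km

Since only a temperature interval is involved, the additive offset between the scales drops out.
A change of 1 K is a change of 1.8°R, so 11.18 × 1.8 = 20.124.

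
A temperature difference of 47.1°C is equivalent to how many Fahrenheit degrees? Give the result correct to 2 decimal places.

An interval of 1°C corresponds to 1.8°F.
47.1 × 1.8 = 84.78.

84.78°F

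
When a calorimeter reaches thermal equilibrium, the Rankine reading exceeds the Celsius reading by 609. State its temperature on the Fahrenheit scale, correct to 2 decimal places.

Let x be the Celsius reading; then the Rankine reading is 1.8·x + 491.67.
(1.8·x + 491.67) - x = 609  ⇒  (0.8)·x = 117.33  ⇒  x = 146.6625°C.
In Fahrenheit: 146.6625 × 1.8 + 32 = 295.99°F.

295.99°F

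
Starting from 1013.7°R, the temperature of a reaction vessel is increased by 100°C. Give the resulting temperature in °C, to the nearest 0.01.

Initial temperature in Celsius: (1013.7 - 491.67) × 5/9 = 290.0167°C.
Final Celsius temperature: 290.0167 + 100.0000 = 390.0167°C.

390.02°C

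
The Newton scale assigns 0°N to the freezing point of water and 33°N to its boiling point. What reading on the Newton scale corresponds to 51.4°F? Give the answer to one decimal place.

3.6°N

First in Celsius: (51.4 - 32) × 5/9 = 10.7778°C.
Linearly onto the Newton scale: 0 + (10.7778 / 100) × (33 - 0) = 3.6°N.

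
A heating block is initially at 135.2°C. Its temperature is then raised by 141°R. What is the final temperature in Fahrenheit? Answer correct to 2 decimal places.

416.36°F

The 141°R change is an interval, so only the factor 5/9 applies: +141 × 5/9 = +78.3333°C.
Final Celsius temperature: 135.2000 + 78.3333 = 213.5333°C.
In Fahrenheit: 213.5333 × 1.8 + 32 = 416.36°F.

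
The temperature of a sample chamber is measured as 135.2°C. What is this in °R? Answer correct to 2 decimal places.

735.03°R

In Rankine: 135.2000 × 1.8 + 491.67 = 735.03°R.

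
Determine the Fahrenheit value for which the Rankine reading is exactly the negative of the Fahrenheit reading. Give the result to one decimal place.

-229.8°F

Let F be the Fahrenheit reading. The Rankine reading is R = 1·F + 459.67.
Require R = -1·F: 1·F + 459.67 = -1·F.
(2)·F = -459.67  ⇒  F = -229.8.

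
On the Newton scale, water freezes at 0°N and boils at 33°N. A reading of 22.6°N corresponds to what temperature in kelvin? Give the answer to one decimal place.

Linear interpolation between the fixed points: C = (22.6 - 0) × 100 / (33 - 0) = 68.4848°C.
Then 68.4848 + 273.15 = 341.6 K.

341.6 K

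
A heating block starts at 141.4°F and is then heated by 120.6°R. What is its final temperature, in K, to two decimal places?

Initial temperature in Celsius: (141.4 - 32) × 5/9 = 60.7778°C.
The 120.6°R change is an interval, so only the factor 5/9 applies: +120.6 × 5/9 = +67.0000°C.
Final Celsius temperature: 60.7778 + 67.0000 = 127.7778°C.
In kelvin: 127.7778 + 273.15 = 400.93 K.

400.93 K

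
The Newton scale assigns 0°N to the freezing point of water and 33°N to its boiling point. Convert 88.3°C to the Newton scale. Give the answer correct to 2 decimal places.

Linearly onto the Newton scale: 0 + (88.3000 / 100) × (33 - 0) = 29.14°N.

29.14°N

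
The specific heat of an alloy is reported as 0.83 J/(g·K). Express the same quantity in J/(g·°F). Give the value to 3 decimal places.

0.461 J/(g·°F)

Since only a temperature interval is involved, the additive offset between the scales drops out.
A change of 1°F is a change of 5/9 K, so per °F the value is 0.83 × 5/9 = 0.461.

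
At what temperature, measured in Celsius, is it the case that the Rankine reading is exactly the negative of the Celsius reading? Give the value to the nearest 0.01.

-175.60°C

Let C be the Celsius reading. The Rankine reading is R = 1.8·C + 491.67.
Require R = -1·C: 1.8·C + 491.67 = -1·C.
(2.8)·C = -491.67  ⇒  C = -175.60.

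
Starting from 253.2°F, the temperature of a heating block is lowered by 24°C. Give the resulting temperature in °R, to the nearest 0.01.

669.67°R

Initial temperature in Celsius: (253.2 - 32) × 5/9 = 122.8889°C.
Final Celsius temperature: 122.8889 - 24.0000 = 98.8889°C.
In Rankine: 98.8889 × 1.8 + 491.67 = 669.67°R.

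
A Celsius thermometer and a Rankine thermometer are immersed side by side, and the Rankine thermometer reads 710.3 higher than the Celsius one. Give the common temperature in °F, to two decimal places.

523.92°F

Let x be the Celsius reading; then the Rankine reading is 1.8·x + 491.67.
(1.8·x + 491.67) - x = 710.3  ⇒  (0.8)·x = 218.63  ⇒  x = 273.2875°C.
In Fahrenheit: 273.2875 × 1.8 + 32 = 523.92°F.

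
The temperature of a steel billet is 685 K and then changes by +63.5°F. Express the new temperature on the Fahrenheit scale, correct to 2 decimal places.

Initial temperature in Celsius: 685 - 273.15 = 411.8500°C.
The 63.5°F change is an interval, so only the factor 5/9 applies: +63.5 × 5/9 = +35.2778°C.
Final Celsius temperature: 411.8500 + 35.2778 = 447.1278°C.
In Fahrenheit: 447.1278 × 1.8 + 32 = 836.83°F.

836.83°F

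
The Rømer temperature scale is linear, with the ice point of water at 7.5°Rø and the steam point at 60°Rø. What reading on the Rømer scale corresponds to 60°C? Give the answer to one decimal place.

Linearly onto the Rømer scale: 7.5 + (60.0000 / 100) × (60 - 7.5) = 39.0°Rø.

39.0°Rø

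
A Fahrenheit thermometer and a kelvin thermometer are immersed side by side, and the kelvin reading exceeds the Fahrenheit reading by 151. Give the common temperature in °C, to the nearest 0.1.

Let x be the Fahrenheit reading; then the kelvin reading is 5/9·x + 255.372.
(5/9·x + 255.372) - x = 151  ⇒  (-4/9)·x = -104.372  ⇒  x = 234.8375°F.
In Celsius: (234.8375 - 32) × 5/9 = 112.7°C.

112.7°C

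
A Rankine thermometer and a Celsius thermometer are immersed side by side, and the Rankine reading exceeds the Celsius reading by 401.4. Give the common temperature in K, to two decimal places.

160.31 K

Let x be the Rankine reading; then the Celsius reading is 5/9·x - 273.15.
(5/9·x - 273.15) - x = -401.4  ⇒  (-4/9)·x = -128.25  ⇒  x = 288.5625°R.
In Celsius: (288.5625 - 491.67) × 5/9 = -112.8375°C.
In kelvin: -112.8375 + 273.15 = 160.31 K.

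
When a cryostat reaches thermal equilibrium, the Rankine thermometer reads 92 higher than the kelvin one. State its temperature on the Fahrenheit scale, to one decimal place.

Let x be the kelvin reading; then the Rankine reading is 1.8·x.
(1.8·x) - x = 92  ⇒  (0.8)·x = 92  ⇒  x = 115.0000 K.
In Celsius: 115 - 273.15 = -158.1500°C.
In Fahrenheit: -158.1500 × 1.8 + 32 = -252.7°F.

-252.7°F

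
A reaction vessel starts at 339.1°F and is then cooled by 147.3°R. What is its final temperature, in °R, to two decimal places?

651.47°R

Initial temperature in Celsius: (339.1 - 32) × 5/9 = 170.6111°C.
The 147.3°R change is an interval, so only the factor 5/9 applies: -147.3 × 5/9 = -81.8333°C.
Final Celsius temperature: 170.6111 - 81.8333 = 88.7778°C.
In Rankine: 88.7778 × 1.8 + 491.67 = 651.47°R.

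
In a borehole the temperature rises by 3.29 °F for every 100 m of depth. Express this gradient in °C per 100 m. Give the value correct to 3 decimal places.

The quantity depends on a temperature interval, so only the ratio of degree sizes applies; the offset between the scales is irrelevant.
A change of 1°F is a change of 5/9°C, so 3.29 × 5/9 = 1.828.

1.828 °C/100 m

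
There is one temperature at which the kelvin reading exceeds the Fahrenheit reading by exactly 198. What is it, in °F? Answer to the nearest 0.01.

Let F be the Fahrenheit reading. The kelvin reading is K = 5/9·F + 255.372.
Require K - F = 198: (-4/9)·F + 255.372 = 198.
F = (198 - 255.372) / (-4/9) = 129.09.

129.09°F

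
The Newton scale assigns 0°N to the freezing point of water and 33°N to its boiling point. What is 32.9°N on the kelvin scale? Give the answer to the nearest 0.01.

Linear interpolation between the fixed points: C = (32.9 - 0) × 100 / (33 - 0) = 99.6970°C.
Then 99.6970 + 273.15 = 372.85 K.

372.85 K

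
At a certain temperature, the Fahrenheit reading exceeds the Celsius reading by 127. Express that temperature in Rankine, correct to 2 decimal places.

Let x be the Celsius reading; then the Fahrenheit reading is 1.8·x + 32.
(1.8·x + 32) - x = 127  ⇒  (0.8)·x = 95  ⇒  x = 118.7500°C.
In Rankine: 118.7500 × 1.8 + 491.67 = 705.42°R.

705.42°R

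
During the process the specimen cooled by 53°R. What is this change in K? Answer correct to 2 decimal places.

For a temperature interval the offset drops out; only the factor 5/9 applies.
53 × 5/9 = 29.44.

29.44 K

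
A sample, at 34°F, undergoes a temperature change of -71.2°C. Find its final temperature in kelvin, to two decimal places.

Initial temperature in Celsius: (34 - 32) × 5/9 = 1.1111°C.
Final Celsius temperature: 1.1111 - 71.2000 = -70.0889°C.
In kelvin: -70.0889 + 273.15 = 203.06 K.

203.06 K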